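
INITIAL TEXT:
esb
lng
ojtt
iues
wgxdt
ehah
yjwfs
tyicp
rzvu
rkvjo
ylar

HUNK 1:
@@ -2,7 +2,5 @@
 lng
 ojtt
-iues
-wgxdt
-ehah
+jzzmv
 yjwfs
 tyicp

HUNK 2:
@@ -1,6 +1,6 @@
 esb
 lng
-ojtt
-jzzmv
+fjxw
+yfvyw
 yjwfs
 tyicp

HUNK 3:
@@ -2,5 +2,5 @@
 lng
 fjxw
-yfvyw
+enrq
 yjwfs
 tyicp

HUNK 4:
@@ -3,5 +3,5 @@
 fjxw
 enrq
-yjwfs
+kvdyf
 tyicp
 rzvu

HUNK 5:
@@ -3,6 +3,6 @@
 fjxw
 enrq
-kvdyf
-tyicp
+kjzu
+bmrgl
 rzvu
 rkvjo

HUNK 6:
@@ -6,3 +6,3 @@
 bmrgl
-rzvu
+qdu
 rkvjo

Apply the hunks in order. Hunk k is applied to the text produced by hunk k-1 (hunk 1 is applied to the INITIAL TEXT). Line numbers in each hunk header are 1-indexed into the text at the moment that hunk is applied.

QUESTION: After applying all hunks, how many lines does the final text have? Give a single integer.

Hunk 1: at line 2 remove [iues,wgxdt,ehah] add [jzzmv] -> 9 lines: esb lng ojtt jzzmv yjwfs tyicp rzvu rkvjo ylar
Hunk 2: at line 1 remove [ojtt,jzzmv] add [fjxw,yfvyw] -> 9 lines: esb lng fjxw yfvyw yjwfs tyicp rzvu rkvjo ylar
Hunk 3: at line 2 remove [yfvyw] add [enrq] -> 9 lines: esb lng fjxw enrq yjwfs tyicp rzvu rkvjo ylar
Hunk 4: at line 3 remove [yjwfs] add [kvdyf] -> 9 lines: esb lng fjxw enrq kvdyf tyicp rzvu rkvjo ylar
Hunk 5: at line 3 remove [kvdyf,tyicp] add [kjzu,bmrgl] -> 9 lines: esb lng fjxw enrq kjzu bmrgl rzvu rkvjo ylar
Hunk 6: at line 6 remove [rzvu] add [qdu] -> 9 lines: esb lng fjxw enrq kjzu bmrgl qdu rkvjo ylar
Final line count: 9

Answer: 9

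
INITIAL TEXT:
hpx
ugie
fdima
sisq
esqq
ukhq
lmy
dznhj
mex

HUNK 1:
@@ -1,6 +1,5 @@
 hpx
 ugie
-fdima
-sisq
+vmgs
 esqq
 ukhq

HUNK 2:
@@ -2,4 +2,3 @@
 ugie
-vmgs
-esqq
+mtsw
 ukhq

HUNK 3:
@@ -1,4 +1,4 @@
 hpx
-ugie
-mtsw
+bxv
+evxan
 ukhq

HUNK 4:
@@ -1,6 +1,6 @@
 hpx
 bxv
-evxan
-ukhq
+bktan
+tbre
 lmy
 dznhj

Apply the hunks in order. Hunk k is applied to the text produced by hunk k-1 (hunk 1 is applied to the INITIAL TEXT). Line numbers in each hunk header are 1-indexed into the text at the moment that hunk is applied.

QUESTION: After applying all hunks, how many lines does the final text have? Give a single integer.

Hunk 1: at line 1 remove [fdima,sisq] add [vmgs] -> 8 lines: hpx ugie vmgs esqq ukhq lmy dznhj mex
Hunk 2: at line 2 remove [vmgs,esqq] add [mtsw] -> 7 lines: hpx ugie mtsw ukhq lmy dznhj mex
Hunk 3: at line 1 remove [ugie,mtsw] add [bxv,evxan] -> 7 lines: hpx bxv evxan ukhq lmy dznhj mex
Hunk 4: at line 1 remove [evxan,ukhq] add [bktan,tbre] -> 7 lines: hpx bxv bktan tbre lmy dznhj mex
Final line count: 7

Answer: 7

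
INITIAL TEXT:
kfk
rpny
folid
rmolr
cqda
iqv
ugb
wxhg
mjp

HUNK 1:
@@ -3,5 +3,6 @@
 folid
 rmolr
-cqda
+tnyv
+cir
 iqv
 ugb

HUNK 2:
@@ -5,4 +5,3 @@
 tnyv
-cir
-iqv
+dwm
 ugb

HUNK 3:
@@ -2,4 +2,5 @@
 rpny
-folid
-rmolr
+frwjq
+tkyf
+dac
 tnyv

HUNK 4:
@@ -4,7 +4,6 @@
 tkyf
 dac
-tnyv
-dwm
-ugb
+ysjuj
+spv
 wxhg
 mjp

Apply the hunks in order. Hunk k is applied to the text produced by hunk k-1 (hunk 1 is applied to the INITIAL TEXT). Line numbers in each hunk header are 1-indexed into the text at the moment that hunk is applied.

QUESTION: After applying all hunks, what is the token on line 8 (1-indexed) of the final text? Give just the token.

Answer: wxhg

Derivation:
Hunk 1: at line 3 remove [cqda] add [tnyv,cir] -> 10 lines: kfk rpny folid rmolr tnyv cir iqv ugb wxhg mjp
Hunk 2: at line 5 remove [cir,iqv] add [dwm] -> 9 lines: kfk rpny folid rmolr tnyv dwm ugb wxhg mjp
Hunk 3: at line 2 remove [folid,rmolr] add [frwjq,tkyf,dac] -> 10 lines: kfk rpny frwjq tkyf dac tnyv dwm ugb wxhg mjp
Hunk 4: at line 4 remove [tnyv,dwm,ugb] add [ysjuj,spv] -> 9 lines: kfk rpny frwjq tkyf dac ysjuj spv wxhg mjp
Final line 8: wxhg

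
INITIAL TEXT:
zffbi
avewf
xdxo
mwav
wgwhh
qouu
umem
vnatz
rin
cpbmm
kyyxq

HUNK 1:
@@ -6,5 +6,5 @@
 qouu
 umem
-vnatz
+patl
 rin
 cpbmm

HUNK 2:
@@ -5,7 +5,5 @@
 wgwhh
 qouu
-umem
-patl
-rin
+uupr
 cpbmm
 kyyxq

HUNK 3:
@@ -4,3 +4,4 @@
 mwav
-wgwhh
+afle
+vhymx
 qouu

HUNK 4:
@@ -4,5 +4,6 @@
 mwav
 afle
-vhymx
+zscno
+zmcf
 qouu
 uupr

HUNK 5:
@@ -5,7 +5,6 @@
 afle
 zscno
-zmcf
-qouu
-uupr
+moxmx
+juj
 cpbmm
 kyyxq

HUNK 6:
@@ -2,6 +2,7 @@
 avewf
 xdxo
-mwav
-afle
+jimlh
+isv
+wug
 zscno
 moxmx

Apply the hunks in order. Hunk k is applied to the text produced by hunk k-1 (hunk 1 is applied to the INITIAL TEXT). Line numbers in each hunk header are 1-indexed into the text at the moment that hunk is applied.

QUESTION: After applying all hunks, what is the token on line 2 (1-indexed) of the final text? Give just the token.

Answer: avewf

Derivation:
Hunk 1: at line 6 remove [vnatz] add [patl] -> 11 lines: zffbi avewf xdxo mwav wgwhh qouu umem patl rin cpbmm kyyxq
Hunk 2: at line 5 remove [umem,patl,rin] add [uupr] -> 9 lines: zffbi avewf xdxo mwav wgwhh qouu uupr cpbmm kyyxq
Hunk 3: at line 4 remove [wgwhh] add [afle,vhymx] -> 10 lines: zffbi avewf xdxo mwav afle vhymx qouu uupr cpbmm kyyxq
Hunk 4: at line 4 remove [vhymx] add [zscno,zmcf] -> 11 lines: zffbi avewf xdxo mwav afle zscno zmcf qouu uupr cpbmm kyyxq
Hunk 5: at line 5 remove [zmcf,qouu,uupr] add [moxmx,juj] -> 10 lines: zffbi avewf xdxo mwav afle zscno moxmx juj cpbmm kyyxq
Hunk 6: at line 2 remove [mwav,afle] add [jimlh,isv,wug] -> 11 lines: zffbi avewf xdxo jimlh isv wug zscno moxmx juj cpbmm kyyxq
Final line 2: avewf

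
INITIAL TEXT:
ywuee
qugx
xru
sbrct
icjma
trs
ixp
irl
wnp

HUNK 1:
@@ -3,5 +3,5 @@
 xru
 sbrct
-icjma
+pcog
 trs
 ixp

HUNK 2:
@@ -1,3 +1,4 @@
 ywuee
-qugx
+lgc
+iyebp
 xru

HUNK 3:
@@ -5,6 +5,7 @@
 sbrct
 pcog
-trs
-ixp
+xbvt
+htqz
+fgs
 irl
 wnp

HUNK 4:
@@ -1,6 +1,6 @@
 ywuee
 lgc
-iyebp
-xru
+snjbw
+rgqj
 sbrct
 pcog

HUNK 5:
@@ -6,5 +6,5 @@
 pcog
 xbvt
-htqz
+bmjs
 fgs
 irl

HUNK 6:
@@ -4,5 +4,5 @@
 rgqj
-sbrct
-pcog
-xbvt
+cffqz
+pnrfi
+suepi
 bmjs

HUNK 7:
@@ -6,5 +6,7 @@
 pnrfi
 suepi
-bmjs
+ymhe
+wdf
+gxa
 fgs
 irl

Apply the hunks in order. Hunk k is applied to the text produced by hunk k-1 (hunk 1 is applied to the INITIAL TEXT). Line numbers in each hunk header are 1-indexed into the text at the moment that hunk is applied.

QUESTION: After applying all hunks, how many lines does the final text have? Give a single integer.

Answer: 13

Derivation:
Hunk 1: at line 3 remove [icjma] add [pcog] -> 9 lines: ywuee qugx xru sbrct pcog trs ixp irl wnp
Hunk 2: at line 1 remove [qugx] add [lgc,iyebp] -> 10 lines: ywuee lgc iyebp xru sbrct pcog trs ixp irl wnp
Hunk 3: at line 5 remove [trs,ixp] add [xbvt,htqz,fgs] -> 11 lines: ywuee lgc iyebp xru sbrct pcog xbvt htqz fgs irl wnp
Hunk 4: at line 1 remove [iyebp,xru] add [snjbw,rgqj] -> 11 lines: ywuee lgc snjbw rgqj sbrct pcog xbvt htqz fgs irl wnp
Hunk 5: at line 6 remove [htqz] add [bmjs] -> 11 lines: ywuee lgc snjbw rgqj sbrct pcog xbvt bmjs fgs irl wnp
Hunk 6: at line 4 remove [sbrct,pcog,xbvt] add [cffqz,pnrfi,suepi] -> 11 lines: ywuee lgc snjbw rgqj cffqz pnrfi suepi bmjs fgs irl wnp
Hunk 7: at line 6 remove [bmjs] add [ymhe,wdf,gxa] -> 13 lines: ywuee lgc snjbw rgqj cffqz pnrfi suepi ymhe wdf gxa fgs irl wnp
Final line count: 13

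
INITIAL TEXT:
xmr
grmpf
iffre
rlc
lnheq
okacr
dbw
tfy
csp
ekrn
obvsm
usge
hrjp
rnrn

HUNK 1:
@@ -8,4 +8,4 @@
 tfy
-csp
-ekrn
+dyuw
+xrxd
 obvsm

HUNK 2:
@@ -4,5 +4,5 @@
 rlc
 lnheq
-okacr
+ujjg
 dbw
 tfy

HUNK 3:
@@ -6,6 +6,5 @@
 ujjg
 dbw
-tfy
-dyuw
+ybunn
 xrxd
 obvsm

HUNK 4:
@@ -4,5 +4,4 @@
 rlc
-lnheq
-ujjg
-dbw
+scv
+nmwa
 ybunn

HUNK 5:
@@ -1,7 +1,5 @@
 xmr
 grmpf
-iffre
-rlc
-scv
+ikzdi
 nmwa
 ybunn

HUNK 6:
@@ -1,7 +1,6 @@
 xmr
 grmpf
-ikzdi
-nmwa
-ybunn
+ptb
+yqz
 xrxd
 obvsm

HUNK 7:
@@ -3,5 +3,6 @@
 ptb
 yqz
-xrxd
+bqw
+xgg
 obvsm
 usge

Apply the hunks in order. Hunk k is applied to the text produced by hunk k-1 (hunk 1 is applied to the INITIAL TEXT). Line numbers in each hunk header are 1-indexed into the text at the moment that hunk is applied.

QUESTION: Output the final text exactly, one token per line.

Hunk 1: at line 8 remove [csp,ekrn] add [dyuw,xrxd] -> 14 lines: xmr grmpf iffre rlc lnheq okacr dbw tfy dyuw xrxd obvsm usge hrjp rnrn
Hunk 2: at line 4 remove [okacr] add [ujjg] -> 14 lines: xmr grmpf iffre rlc lnheq ujjg dbw tfy dyuw xrxd obvsm usge hrjp rnrn
Hunk 3: at line 6 remove [tfy,dyuw] add [ybunn] -> 13 lines: xmr grmpf iffre rlc lnheq ujjg dbw ybunn xrxd obvsm usge hrjp rnrn
Hunk 4: at line 4 remove [lnheq,ujjg,dbw] add [scv,nmwa] -> 12 lines: xmr grmpf iffre rlc scv nmwa ybunn xrxd obvsm usge hrjp rnrn
Hunk 5: at line 1 remove [iffre,rlc,scv] add [ikzdi] -> 10 lines: xmr grmpf ikzdi nmwa ybunn xrxd obvsm usge hrjp rnrn
Hunk 6: at line 1 remove [ikzdi,nmwa,ybunn] add [ptb,yqz] -> 9 lines: xmr grmpf ptb yqz xrxd obvsm usge hrjp rnrn
Hunk 7: at line 3 remove [xrxd] add [bqw,xgg] -> 10 lines: xmr grmpf ptb yqz bqw xgg obvsm usge hrjp rnrn

Answer: xmr
grmpf
ptb
yqz
bqw
xgg
obvsm
usge
hrjp
rnrn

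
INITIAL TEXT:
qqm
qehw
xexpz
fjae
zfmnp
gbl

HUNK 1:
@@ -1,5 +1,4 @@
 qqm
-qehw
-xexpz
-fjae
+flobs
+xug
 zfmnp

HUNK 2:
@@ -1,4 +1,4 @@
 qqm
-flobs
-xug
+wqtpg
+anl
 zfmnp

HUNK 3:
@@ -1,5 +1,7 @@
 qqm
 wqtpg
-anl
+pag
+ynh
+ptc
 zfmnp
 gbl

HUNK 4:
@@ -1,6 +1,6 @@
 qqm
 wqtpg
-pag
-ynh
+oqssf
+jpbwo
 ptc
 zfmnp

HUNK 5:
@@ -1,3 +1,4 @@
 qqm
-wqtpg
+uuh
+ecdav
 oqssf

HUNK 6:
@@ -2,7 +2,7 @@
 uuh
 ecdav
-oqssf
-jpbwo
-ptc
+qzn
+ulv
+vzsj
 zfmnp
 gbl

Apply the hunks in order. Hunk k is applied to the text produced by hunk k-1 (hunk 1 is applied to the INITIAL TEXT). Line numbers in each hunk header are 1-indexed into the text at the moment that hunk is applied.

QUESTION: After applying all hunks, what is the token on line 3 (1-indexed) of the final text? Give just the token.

Hunk 1: at line 1 remove [qehw,xexpz,fjae] add [flobs,xug] -> 5 lines: qqm flobs xug zfmnp gbl
Hunk 2: at line 1 remove [flobs,xug] add [wqtpg,anl] -> 5 lines: qqm wqtpg anl zfmnp gbl
Hunk 3: at line 1 remove [anl] add [pag,ynh,ptc] -> 7 lines: qqm wqtpg pag ynh ptc zfmnp gbl
Hunk 4: at line 1 remove [pag,ynh] add [oqssf,jpbwo] -> 7 lines: qqm wqtpg oqssf jpbwo ptc zfmnp gbl
Hunk 5: at line 1 remove [wqtpg] add [uuh,ecdav] -> 8 lines: qqm uuh ecdav oqssf jpbwo ptc zfmnp gbl
Hunk 6: at line 2 remove [oqssf,jpbwo,ptc] add [qzn,ulv,vzsj] -> 8 lines: qqm uuh ecdav qzn ulv vzsj zfmnp gbl
Final line 3: ecdav

Answer: ecdav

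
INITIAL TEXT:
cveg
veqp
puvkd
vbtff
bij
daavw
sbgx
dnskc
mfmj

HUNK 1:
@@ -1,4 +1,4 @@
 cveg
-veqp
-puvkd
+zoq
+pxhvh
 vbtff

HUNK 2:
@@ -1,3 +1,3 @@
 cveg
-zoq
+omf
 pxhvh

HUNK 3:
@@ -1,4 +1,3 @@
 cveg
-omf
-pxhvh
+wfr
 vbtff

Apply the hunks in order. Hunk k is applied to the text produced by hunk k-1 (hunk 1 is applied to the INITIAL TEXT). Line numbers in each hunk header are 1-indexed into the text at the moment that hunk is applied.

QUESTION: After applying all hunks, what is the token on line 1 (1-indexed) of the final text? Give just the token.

Answer: cveg

Derivation:
Hunk 1: at line 1 remove [veqp,puvkd] add [zoq,pxhvh] -> 9 lines: cveg zoq pxhvh vbtff bij daavw sbgx dnskc mfmj
Hunk 2: at line 1 remove [zoq] add [omf] -> 9 lines: cveg omf pxhvh vbtff bij daavw sbgx dnskc mfmj
Hunk 3: at line 1 remove [omf,pxhvh] add [wfr] -> 8 lines: cveg wfr vbtff bij daavw sbgx dnskc mfmj
Final line 1: cveg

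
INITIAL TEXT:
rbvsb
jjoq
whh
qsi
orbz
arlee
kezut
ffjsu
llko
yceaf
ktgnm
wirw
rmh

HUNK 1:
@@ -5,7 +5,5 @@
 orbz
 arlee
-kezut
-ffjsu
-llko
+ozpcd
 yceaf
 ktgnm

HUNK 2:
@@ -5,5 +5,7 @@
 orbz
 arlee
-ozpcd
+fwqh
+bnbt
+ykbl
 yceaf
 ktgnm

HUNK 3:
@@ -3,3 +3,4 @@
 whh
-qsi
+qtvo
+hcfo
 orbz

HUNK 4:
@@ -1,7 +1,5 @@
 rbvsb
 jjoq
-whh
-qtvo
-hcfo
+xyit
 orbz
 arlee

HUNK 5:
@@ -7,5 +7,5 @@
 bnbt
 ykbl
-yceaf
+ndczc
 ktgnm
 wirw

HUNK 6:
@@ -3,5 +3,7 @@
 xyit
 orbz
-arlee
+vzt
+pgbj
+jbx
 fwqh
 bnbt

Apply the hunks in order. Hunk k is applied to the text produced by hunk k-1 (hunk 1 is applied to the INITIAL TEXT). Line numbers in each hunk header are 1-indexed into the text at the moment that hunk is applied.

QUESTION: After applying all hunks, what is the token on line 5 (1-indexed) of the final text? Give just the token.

Answer: vzt

Derivation:
Hunk 1: at line 5 remove [kezut,ffjsu,llko] add [ozpcd] -> 11 lines: rbvsb jjoq whh qsi orbz arlee ozpcd yceaf ktgnm wirw rmh
Hunk 2: at line 5 remove [ozpcd] add [fwqh,bnbt,ykbl] -> 13 lines: rbvsb jjoq whh qsi orbz arlee fwqh bnbt ykbl yceaf ktgnm wirw rmh
Hunk 3: at line 3 remove [qsi] add [qtvo,hcfo] -> 14 lines: rbvsb jjoq whh qtvo hcfo orbz arlee fwqh bnbt ykbl yceaf ktgnm wirw rmh
Hunk 4: at line 1 remove [whh,qtvo,hcfo] add [xyit] -> 12 lines: rbvsb jjoq xyit orbz arlee fwqh bnbt ykbl yceaf ktgnm wirw rmh
Hunk 5: at line 7 remove [yceaf] add [ndczc] -> 12 lines: rbvsb jjoq xyit orbz arlee fwqh bnbt ykbl ndczc ktgnm wirw rmh
Hunk 6: at line 3 remove [arlee] add [vzt,pgbj,jbx] -> 14 lines: rbvsb jjoq xyit orbz vzt pgbj jbx fwqh bnbt ykbl ndczc ktgnm wirw rmh
Final line 5: vzt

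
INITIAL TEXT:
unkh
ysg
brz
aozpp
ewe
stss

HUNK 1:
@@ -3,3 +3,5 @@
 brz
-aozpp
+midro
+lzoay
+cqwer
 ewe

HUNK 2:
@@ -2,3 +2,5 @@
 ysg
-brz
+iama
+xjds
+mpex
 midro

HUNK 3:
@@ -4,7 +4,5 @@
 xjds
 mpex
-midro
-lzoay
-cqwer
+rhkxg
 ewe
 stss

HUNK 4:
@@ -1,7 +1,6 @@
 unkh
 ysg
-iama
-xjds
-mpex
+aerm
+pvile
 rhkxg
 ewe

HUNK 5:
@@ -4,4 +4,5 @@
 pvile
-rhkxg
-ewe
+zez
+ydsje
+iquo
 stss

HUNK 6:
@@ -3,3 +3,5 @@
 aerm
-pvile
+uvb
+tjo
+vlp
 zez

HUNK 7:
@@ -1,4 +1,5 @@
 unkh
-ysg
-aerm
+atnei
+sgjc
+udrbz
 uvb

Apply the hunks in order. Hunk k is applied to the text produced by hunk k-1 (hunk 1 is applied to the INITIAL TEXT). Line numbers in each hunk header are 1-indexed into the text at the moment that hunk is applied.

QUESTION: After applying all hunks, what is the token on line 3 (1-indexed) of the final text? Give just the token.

Hunk 1: at line 3 remove [aozpp] add [midro,lzoay,cqwer] -> 8 lines: unkh ysg brz midro lzoay cqwer ewe stss
Hunk 2: at line 2 remove [brz] add [iama,xjds,mpex] -> 10 lines: unkh ysg iama xjds mpex midro lzoay cqwer ewe stss
Hunk 3: at line 4 remove [midro,lzoay,cqwer] add [rhkxg] -> 8 lines: unkh ysg iama xjds mpex rhkxg ewe stss
Hunk 4: at line 1 remove [iama,xjds,mpex] add [aerm,pvile] -> 7 lines: unkh ysg aerm pvile rhkxg ewe stss
Hunk 5: at line 4 remove [rhkxg,ewe] add [zez,ydsje,iquo] -> 8 lines: unkh ysg aerm pvile zez ydsje iquo stss
Hunk 6: at line 3 remove [pvile] add [uvb,tjo,vlp] -> 10 lines: unkh ysg aerm uvb tjo vlp zez ydsje iquo stss
Hunk 7: at line 1 remove [ysg,aerm] add [atnei,sgjc,udrbz] -> 11 lines: unkh atnei sgjc udrbz uvb tjo vlp zez ydsje iquo stss
Final line 3: sgjc

Answer: sgjc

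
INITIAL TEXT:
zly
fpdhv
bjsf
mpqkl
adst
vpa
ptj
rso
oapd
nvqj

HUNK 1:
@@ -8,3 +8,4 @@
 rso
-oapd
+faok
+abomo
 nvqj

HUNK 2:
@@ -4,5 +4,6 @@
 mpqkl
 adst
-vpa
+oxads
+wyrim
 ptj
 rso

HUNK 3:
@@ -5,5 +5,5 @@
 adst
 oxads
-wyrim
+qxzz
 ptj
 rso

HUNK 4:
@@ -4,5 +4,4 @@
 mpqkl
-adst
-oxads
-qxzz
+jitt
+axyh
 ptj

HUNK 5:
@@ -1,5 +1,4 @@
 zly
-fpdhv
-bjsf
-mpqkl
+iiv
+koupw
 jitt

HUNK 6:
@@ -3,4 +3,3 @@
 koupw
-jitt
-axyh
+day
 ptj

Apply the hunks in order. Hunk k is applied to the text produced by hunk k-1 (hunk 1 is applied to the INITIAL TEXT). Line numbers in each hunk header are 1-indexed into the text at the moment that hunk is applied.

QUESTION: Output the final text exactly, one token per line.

Answer: zly
iiv
koupw
day
ptj
rso
faok
abomo
nvqj

Derivation:
Hunk 1: at line 8 remove [oapd] add [faok,abomo] -> 11 lines: zly fpdhv bjsf mpqkl adst vpa ptj rso faok abomo nvqj
Hunk 2: at line 4 remove [vpa] add [oxads,wyrim] -> 12 lines: zly fpdhv bjsf mpqkl adst oxads wyrim ptj rso faok abomo nvqj
Hunk 3: at line 5 remove [wyrim] add [qxzz] -> 12 lines: zly fpdhv bjsf mpqkl adst oxads qxzz ptj rso faok abomo nvqj
Hunk 4: at line 4 remove [adst,oxads,qxzz] add [jitt,axyh] -> 11 lines: zly fpdhv bjsf mpqkl jitt axyh ptj rso faok abomo nvqj
Hunk 5: at line 1 remove [fpdhv,bjsf,mpqkl] add [iiv,koupw] -> 10 lines: zly iiv koupw jitt axyh ptj rso faok abomo nvqj
Hunk 6: at line 3 remove [jitt,axyh] add [day] -> 9 lines: zly iiv koupw day ptj rso faok abomo nvqj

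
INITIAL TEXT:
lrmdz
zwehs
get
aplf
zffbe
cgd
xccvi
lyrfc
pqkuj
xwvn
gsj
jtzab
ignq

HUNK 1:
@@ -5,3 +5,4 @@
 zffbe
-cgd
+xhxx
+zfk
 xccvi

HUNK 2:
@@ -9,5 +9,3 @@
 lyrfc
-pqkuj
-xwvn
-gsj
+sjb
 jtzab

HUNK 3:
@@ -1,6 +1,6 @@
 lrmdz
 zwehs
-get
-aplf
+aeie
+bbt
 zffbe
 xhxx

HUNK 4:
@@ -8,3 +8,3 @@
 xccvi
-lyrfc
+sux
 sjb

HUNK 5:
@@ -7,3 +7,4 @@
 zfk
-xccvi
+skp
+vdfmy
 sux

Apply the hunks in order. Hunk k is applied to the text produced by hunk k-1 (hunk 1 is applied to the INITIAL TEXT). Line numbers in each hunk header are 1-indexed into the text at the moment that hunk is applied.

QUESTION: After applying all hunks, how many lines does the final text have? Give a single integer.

Answer: 13

Derivation:
Hunk 1: at line 5 remove [cgd] add [xhxx,zfk] -> 14 lines: lrmdz zwehs get aplf zffbe xhxx zfk xccvi lyrfc pqkuj xwvn gsj jtzab ignq
Hunk 2: at line 9 remove [pqkuj,xwvn,gsj] add [sjb] -> 12 lines: lrmdz zwehs get aplf zffbe xhxx zfk xccvi lyrfc sjb jtzab ignq
Hunk 3: at line 1 remove [get,aplf] add [aeie,bbt] -> 12 lines: lrmdz zwehs aeie bbt zffbe xhxx zfk xccvi lyrfc sjb jtzab ignq
Hunk 4: at line 8 remove [lyrfc] add [sux] -> 12 lines: lrmdz zwehs aeie bbt zffbe xhxx zfk xccvi sux sjb jtzab ignq
Hunk 5: at line 7 remove [xccvi] add [skp,vdfmy] -> 13 lines: lrmdz zwehs aeie bbt zffbe xhxx zfk skp vdfmy sux sjb jtzab ignq
Final line count: 13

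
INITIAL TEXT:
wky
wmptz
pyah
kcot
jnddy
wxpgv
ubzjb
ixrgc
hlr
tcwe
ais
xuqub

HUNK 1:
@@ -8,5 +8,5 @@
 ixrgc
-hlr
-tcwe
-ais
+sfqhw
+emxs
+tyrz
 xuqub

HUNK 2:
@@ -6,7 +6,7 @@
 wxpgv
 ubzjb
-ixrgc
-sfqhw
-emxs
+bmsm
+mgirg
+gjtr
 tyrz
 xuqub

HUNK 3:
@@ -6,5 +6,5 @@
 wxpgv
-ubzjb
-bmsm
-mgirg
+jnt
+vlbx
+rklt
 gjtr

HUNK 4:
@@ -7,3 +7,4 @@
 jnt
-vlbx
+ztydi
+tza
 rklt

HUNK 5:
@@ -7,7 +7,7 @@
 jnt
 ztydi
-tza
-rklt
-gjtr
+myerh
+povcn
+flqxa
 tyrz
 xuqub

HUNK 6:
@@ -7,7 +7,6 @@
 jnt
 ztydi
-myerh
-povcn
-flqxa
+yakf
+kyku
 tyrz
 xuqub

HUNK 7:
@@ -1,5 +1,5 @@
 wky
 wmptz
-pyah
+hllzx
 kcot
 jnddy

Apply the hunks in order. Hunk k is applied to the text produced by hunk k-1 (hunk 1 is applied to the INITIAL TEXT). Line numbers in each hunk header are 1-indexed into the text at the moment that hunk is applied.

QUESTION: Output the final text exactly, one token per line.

Hunk 1: at line 8 remove [hlr,tcwe,ais] add [sfqhw,emxs,tyrz] -> 12 lines: wky wmptz pyah kcot jnddy wxpgv ubzjb ixrgc sfqhw emxs tyrz xuqub
Hunk 2: at line 6 remove [ixrgc,sfqhw,emxs] add [bmsm,mgirg,gjtr] -> 12 lines: wky wmptz pyah kcot jnddy wxpgv ubzjb bmsm mgirg gjtr tyrz xuqub
Hunk 3: at line 6 remove [ubzjb,bmsm,mgirg] add [jnt,vlbx,rklt] -> 12 lines: wky wmptz pyah kcot jnddy wxpgv jnt vlbx rklt gjtr tyrz xuqub
Hunk 4: at line 7 remove [vlbx] add [ztydi,tza] -> 13 lines: wky wmptz pyah kcot jnddy wxpgv jnt ztydi tza rklt gjtr tyrz xuqub
Hunk 5: at line 7 remove [tza,rklt,gjtr] add [myerh,povcn,flqxa] -> 13 lines: wky wmptz pyah kcot jnddy wxpgv jnt ztydi myerh povcn flqxa tyrz xuqub
Hunk 6: at line 7 remove [myerh,povcn,flqxa] add [yakf,kyku] -> 12 lines: wky wmptz pyah kcot jnddy wxpgv jnt ztydi yakf kyku tyrz xuqub
Hunk 7: at line 1 remove [pyah] add [hllzx] -> 12 lines: wky wmptz hllzx kcot jnddy wxpgv jnt ztydi yakf kyku tyrz xuqub

Answer: wky
wmptz
hllzx
kcot
jnddy
wxpgv
jnt
ztydi
yakf
kyku
tyrz
xuqub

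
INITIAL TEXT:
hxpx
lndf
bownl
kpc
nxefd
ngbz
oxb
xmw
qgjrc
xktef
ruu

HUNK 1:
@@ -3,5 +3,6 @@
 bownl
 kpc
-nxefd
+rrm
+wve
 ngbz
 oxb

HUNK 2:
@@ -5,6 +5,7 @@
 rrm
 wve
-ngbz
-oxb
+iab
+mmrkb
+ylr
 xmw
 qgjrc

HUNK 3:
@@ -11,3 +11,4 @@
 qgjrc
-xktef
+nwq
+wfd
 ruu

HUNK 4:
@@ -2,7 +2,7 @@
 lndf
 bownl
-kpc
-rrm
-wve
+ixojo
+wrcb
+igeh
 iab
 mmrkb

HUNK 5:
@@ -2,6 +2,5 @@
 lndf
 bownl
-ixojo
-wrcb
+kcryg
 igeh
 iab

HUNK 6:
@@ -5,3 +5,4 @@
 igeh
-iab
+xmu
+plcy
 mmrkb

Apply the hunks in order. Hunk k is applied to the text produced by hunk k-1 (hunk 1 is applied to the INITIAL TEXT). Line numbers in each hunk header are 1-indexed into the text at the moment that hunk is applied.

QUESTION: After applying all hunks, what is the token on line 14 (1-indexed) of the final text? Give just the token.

Hunk 1: at line 3 remove [nxefd] add [rrm,wve] -> 12 lines: hxpx lndf bownl kpc rrm wve ngbz oxb xmw qgjrc xktef ruu
Hunk 2: at line 5 remove [ngbz,oxb] add [iab,mmrkb,ylr] -> 13 lines: hxpx lndf bownl kpc rrm wve iab mmrkb ylr xmw qgjrc xktef ruu
Hunk 3: at line 11 remove [xktef] add [nwq,wfd] -> 14 lines: hxpx lndf bownl kpc rrm wve iab mmrkb ylr xmw qgjrc nwq wfd ruu
Hunk 4: at line 2 remove [kpc,rrm,wve] add [ixojo,wrcb,igeh] -> 14 lines: hxpx lndf bownl ixojo wrcb igeh iab mmrkb ylr xmw qgjrc nwq wfd ruu
Hunk 5: at line 2 remove [ixojo,wrcb] add [kcryg] -> 13 lines: hxpx lndf bownl kcryg igeh iab mmrkb ylr xmw qgjrc nwq wfd ruu
Hunk 6: at line 5 remove [iab] add [xmu,plcy] -> 14 lines: hxpx lndf bownl kcryg igeh xmu plcy mmrkb ylr xmw qgjrc nwq wfd ruu
Final line 14: ruu

Answer: ruu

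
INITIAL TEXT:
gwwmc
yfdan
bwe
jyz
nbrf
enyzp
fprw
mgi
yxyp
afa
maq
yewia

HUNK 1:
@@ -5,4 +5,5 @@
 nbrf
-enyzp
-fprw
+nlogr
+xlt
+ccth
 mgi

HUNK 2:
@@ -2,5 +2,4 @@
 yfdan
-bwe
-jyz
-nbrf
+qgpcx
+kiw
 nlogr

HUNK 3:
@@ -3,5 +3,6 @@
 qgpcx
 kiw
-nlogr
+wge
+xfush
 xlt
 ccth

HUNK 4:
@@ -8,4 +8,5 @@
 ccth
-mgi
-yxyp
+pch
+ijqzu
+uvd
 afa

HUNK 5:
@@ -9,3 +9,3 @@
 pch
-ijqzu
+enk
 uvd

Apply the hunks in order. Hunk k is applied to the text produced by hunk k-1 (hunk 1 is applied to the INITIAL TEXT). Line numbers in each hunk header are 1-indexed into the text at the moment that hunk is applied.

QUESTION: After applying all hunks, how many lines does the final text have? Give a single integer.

Hunk 1: at line 5 remove [enyzp,fprw] add [nlogr,xlt,ccth] -> 13 lines: gwwmc yfdan bwe jyz nbrf nlogr xlt ccth mgi yxyp afa maq yewia
Hunk 2: at line 2 remove [bwe,jyz,nbrf] add [qgpcx,kiw] -> 12 lines: gwwmc yfdan qgpcx kiw nlogr xlt ccth mgi yxyp afa maq yewia
Hunk 3: at line 3 remove [nlogr] add [wge,xfush] -> 13 lines: gwwmc yfdan qgpcx kiw wge xfush xlt ccth mgi yxyp afa maq yewia
Hunk 4: at line 8 remove [mgi,yxyp] add [pch,ijqzu,uvd] -> 14 lines: gwwmc yfdan qgpcx kiw wge xfush xlt ccth pch ijqzu uvd afa maq yewia
Hunk 5: at line 9 remove [ijqzu] add [enk] -> 14 lines: gwwmc yfdan qgpcx kiw wge xfush xlt ccth pch enk uvd afa maq yewia
Final line count: 14

Answer: 14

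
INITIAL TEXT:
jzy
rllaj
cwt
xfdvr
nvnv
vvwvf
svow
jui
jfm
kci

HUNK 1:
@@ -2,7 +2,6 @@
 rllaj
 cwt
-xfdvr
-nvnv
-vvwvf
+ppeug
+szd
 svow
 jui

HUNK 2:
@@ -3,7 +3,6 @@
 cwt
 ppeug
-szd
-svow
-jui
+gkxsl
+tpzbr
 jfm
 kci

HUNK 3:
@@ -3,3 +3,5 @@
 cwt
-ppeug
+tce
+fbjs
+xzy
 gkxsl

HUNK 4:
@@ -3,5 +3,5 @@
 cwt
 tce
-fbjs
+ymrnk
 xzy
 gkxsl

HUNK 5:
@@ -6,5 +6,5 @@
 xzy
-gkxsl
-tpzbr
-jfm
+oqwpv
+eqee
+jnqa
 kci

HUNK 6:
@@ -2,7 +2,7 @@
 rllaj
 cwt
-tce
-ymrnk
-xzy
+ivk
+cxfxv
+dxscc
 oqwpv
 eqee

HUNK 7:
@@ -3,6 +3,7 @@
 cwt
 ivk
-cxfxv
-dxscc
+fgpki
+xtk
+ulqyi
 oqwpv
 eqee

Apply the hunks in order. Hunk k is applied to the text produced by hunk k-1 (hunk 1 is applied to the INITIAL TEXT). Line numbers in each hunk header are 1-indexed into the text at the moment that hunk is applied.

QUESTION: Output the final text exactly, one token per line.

Hunk 1: at line 2 remove [xfdvr,nvnv,vvwvf] add [ppeug,szd] -> 9 lines: jzy rllaj cwt ppeug szd svow jui jfm kci
Hunk 2: at line 3 remove [szd,svow,jui] add [gkxsl,tpzbr] -> 8 lines: jzy rllaj cwt ppeug gkxsl tpzbr jfm kci
Hunk 3: at line 3 remove [ppeug] add [tce,fbjs,xzy] -> 10 lines: jzy rllaj cwt tce fbjs xzy gkxsl tpzbr jfm kci
Hunk 4: at line 3 remove [fbjs] add [ymrnk] -> 10 lines: jzy rllaj cwt tce ymrnk xzy gkxsl tpzbr jfm kci
Hunk 5: at line 6 remove [gkxsl,tpzbr,jfm] add [oqwpv,eqee,jnqa] -> 10 lines: jzy rllaj cwt tce ymrnk xzy oqwpv eqee jnqa kci
Hunk 6: at line 2 remove [tce,ymrnk,xzy] add [ivk,cxfxv,dxscc] -> 10 lines: jzy rllaj cwt ivk cxfxv dxscc oqwpv eqee jnqa kci
Hunk 7: at line 3 remove [cxfxv,dxscc] add [fgpki,xtk,ulqyi] -> 11 lines: jzy rllaj cwt ivk fgpki xtk ulqyi oqwpv eqee jnqa kci

Answer: jzy
rllaj
cwt
ivk
fgpki
xtk
ulqyi
oqwpv
eqee
jnqa
kci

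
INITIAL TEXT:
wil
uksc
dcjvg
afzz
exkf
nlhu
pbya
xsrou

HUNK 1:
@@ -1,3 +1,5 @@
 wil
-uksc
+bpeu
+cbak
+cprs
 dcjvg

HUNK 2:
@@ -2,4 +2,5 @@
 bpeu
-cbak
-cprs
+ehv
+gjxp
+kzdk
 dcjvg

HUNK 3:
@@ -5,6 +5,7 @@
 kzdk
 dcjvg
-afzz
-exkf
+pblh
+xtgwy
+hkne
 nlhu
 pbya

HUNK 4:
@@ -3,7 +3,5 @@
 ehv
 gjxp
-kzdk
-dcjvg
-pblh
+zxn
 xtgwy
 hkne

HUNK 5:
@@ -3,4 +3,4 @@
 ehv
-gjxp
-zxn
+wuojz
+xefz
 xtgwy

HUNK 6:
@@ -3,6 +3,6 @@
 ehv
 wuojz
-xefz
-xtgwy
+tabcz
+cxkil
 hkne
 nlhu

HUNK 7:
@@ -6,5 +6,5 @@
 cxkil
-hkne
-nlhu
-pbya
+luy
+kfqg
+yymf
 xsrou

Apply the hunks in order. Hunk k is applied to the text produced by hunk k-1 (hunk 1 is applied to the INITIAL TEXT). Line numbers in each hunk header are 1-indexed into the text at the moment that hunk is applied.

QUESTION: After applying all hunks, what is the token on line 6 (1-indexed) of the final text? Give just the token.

Hunk 1: at line 1 remove [uksc] add [bpeu,cbak,cprs] -> 10 lines: wil bpeu cbak cprs dcjvg afzz exkf nlhu pbya xsrou
Hunk 2: at line 2 remove [cbak,cprs] add [ehv,gjxp,kzdk] -> 11 lines: wil bpeu ehv gjxp kzdk dcjvg afzz exkf nlhu pbya xsrou
Hunk 3: at line 5 remove [afzz,exkf] add [pblh,xtgwy,hkne] -> 12 lines: wil bpeu ehv gjxp kzdk dcjvg pblh xtgwy hkne nlhu pbya xsrou
Hunk 4: at line 3 remove [kzdk,dcjvg,pblh] add [zxn] -> 10 lines: wil bpeu ehv gjxp zxn xtgwy hkne nlhu pbya xsrou
Hunk 5: at line 3 remove [gjxp,zxn] add [wuojz,xefz] -> 10 lines: wil bpeu ehv wuojz xefz xtgwy hkne nlhu pbya xsrou
Hunk 6: at line 3 remove [xefz,xtgwy] add [tabcz,cxkil] -> 10 lines: wil bpeu ehv wuojz tabcz cxkil hkne nlhu pbya xsrou
Hunk 7: at line 6 remove [hkne,nlhu,pbya] add [luy,kfqg,yymf] -> 10 lines: wil bpeu ehv wuojz tabcz cxkil luy kfqg yymf xsrou
Final line 6: cxkil

Answer: cxkil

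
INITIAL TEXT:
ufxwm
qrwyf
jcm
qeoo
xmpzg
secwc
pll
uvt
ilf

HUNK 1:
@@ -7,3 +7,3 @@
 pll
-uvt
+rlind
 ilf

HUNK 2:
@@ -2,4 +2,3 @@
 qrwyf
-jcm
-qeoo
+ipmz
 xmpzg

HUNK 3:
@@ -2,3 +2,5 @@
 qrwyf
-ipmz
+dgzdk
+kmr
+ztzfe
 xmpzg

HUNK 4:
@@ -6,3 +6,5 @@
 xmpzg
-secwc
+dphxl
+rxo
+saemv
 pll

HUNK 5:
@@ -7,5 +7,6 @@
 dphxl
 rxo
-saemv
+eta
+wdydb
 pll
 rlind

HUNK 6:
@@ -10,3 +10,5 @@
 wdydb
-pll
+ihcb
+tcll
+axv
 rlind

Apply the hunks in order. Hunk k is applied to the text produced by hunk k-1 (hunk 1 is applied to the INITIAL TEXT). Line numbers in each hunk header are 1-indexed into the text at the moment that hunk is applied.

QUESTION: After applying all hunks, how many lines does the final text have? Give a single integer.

Answer: 15

Derivation:
Hunk 1: at line 7 remove [uvt] add [rlind] -> 9 lines: ufxwm qrwyf jcm qeoo xmpzg secwc pll rlind ilf
Hunk 2: at line 2 remove [jcm,qeoo] add [ipmz] -> 8 lines: ufxwm qrwyf ipmz xmpzg secwc pll rlind ilf
Hunk 3: at line 2 remove [ipmz] add [dgzdk,kmr,ztzfe] -> 10 lines: ufxwm qrwyf dgzdk kmr ztzfe xmpzg secwc pll rlind ilf
Hunk 4: at line 6 remove [secwc] add [dphxl,rxo,saemv] -> 12 lines: ufxwm qrwyf dgzdk kmr ztzfe xmpzg dphxl rxo saemv pll rlind ilf
Hunk 5: at line 7 remove [saemv] add [eta,wdydb] -> 13 lines: ufxwm qrwyf dgzdk kmr ztzfe xmpzg dphxl rxo eta wdydb pll rlind ilf
Hunk 6: at line 10 remove [pll] add [ihcb,tcll,axv] -> 15 lines: ufxwm qrwyf dgzdk kmr ztzfe xmpzg dphxl rxo eta wdydb ihcb tcll axv rlind ilf
Final line count: 15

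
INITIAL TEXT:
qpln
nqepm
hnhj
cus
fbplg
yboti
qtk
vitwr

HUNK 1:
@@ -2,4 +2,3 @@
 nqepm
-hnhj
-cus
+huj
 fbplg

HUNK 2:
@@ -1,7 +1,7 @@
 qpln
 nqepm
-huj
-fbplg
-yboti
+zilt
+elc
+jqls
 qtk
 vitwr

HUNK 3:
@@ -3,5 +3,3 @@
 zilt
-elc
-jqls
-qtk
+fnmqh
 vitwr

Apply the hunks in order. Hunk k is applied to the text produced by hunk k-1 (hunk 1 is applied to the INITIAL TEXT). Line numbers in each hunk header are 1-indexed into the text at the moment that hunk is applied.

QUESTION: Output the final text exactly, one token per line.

Hunk 1: at line 2 remove [hnhj,cus] add [huj] -> 7 lines: qpln nqepm huj fbplg yboti qtk vitwr
Hunk 2: at line 1 remove [huj,fbplg,yboti] add [zilt,elc,jqls] -> 7 lines: qpln nqepm zilt elc jqls qtk vitwr
Hunk 3: at line 3 remove [elc,jqls,qtk] add [fnmqh] -> 5 lines: qpln nqepm zilt fnmqh vitwr

Answer: qpln
nqepm
zilt
fnmqh
vitwr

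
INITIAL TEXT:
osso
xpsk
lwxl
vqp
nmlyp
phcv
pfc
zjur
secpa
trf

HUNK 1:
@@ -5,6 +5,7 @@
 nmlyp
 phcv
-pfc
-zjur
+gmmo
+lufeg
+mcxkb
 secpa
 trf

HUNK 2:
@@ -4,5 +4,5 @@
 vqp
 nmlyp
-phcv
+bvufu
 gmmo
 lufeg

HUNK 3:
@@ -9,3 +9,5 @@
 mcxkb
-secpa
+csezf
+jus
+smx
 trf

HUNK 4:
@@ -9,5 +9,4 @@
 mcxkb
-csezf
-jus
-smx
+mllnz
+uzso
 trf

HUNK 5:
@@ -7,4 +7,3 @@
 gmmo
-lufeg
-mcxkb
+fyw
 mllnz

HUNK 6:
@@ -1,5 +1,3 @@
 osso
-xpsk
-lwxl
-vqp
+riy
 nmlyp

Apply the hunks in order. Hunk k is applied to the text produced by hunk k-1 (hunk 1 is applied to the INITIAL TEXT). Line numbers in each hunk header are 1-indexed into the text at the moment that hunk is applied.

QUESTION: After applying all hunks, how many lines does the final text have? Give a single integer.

Hunk 1: at line 5 remove [pfc,zjur] add [gmmo,lufeg,mcxkb] -> 11 lines: osso xpsk lwxl vqp nmlyp phcv gmmo lufeg mcxkb secpa trf
Hunk 2: at line 4 remove [phcv] add [bvufu] -> 11 lines: osso xpsk lwxl vqp nmlyp bvufu gmmo lufeg mcxkb secpa trf
Hunk 3: at line 9 remove [secpa] add [csezf,jus,smx] -> 13 lines: osso xpsk lwxl vqp nmlyp bvufu gmmo lufeg mcxkb csezf jus smx trf
Hunk 4: at line 9 remove [csezf,jus,smx] add [mllnz,uzso] -> 12 lines: osso xpsk lwxl vqp nmlyp bvufu gmmo lufeg mcxkb mllnz uzso trf
Hunk 5: at line 7 remove [lufeg,mcxkb] add [fyw] -> 11 lines: osso xpsk lwxl vqp nmlyp bvufu gmmo fyw mllnz uzso trf
Hunk 6: at line 1 remove [xpsk,lwxl,vqp] add [riy] -> 9 lines: osso riy nmlyp bvufu gmmo fyw mllnz uzso trf
Final line count: 9

Answer: 9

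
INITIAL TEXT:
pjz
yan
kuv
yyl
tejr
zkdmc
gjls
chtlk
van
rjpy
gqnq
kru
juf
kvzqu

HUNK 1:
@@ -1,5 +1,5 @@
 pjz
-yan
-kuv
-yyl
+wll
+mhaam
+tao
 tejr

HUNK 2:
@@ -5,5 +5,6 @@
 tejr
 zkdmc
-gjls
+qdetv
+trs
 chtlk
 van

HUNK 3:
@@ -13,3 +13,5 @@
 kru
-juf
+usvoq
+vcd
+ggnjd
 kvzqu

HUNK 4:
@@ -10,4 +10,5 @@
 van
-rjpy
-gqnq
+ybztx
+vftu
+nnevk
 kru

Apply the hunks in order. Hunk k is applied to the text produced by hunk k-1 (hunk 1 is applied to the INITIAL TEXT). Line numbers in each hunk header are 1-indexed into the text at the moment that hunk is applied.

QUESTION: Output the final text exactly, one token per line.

Hunk 1: at line 1 remove [yan,kuv,yyl] add [wll,mhaam,tao] -> 14 lines: pjz wll mhaam tao tejr zkdmc gjls chtlk van rjpy gqnq kru juf kvzqu
Hunk 2: at line 5 remove [gjls] add [qdetv,trs] -> 15 lines: pjz wll mhaam tao tejr zkdmc qdetv trs chtlk van rjpy gqnq kru juf kvzqu
Hunk 3: at line 13 remove [juf] add [usvoq,vcd,ggnjd] -> 17 lines: pjz wll mhaam tao tejr zkdmc qdetv trs chtlk van rjpy gqnq kru usvoq vcd ggnjd kvzqu
Hunk 4: at line 10 remove [rjpy,gqnq] add [ybztx,vftu,nnevk] -> 18 lines: pjz wll mhaam tao tejr zkdmc qdetv trs chtlk van ybztx vftu nnevk kru usvoq vcd ggnjd kvzqu

Answer: pjz
wll
mhaam
tao
tejr
zkdmc
qdetv
trs
chtlk
van
ybztx
vftu
nnevk
kru
usvoq
vcd
ggnjd
kvzqu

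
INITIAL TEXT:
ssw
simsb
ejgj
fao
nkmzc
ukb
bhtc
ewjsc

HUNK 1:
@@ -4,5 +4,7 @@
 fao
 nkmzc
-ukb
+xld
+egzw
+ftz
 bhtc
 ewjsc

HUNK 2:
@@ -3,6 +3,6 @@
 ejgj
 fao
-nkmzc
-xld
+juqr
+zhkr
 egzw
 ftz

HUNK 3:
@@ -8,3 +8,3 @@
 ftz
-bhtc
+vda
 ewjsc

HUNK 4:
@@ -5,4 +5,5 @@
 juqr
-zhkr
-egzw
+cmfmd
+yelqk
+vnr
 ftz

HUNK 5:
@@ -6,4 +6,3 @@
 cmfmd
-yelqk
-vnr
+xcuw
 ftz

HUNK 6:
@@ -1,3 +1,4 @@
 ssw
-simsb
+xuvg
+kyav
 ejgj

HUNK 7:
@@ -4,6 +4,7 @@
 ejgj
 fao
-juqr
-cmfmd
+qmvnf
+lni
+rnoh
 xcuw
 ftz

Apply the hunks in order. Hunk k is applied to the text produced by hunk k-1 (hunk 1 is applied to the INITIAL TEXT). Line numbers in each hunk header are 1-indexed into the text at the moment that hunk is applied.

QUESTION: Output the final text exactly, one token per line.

Answer: ssw
xuvg
kyav
ejgj
fao
qmvnf
lni
rnoh
xcuw
ftz
vda
ewjsc

Derivation:
Hunk 1: at line 4 remove [ukb] add [xld,egzw,ftz] -> 10 lines: ssw simsb ejgj fao nkmzc xld egzw ftz bhtc ewjsc
Hunk 2: at line 3 remove [nkmzc,xld] add [juqr,zhkr] -> 10 lines: ssw simsb ejgj fao juqr zhkr egzw ftz bhtc ewjsc
Hunk 3: at line 8 remove [bhtc] add [vda] -> 10 lines: ssw simsb ejgj fao juqr zhkr egzw ftz vda ewjsc
Hunk 4: at line 5 remove [zhkr,egzw] add [cmfmd,yelqk,vnr] -> 11 lines: ssw simsb ejgj fao juqr cmfmd yelqk vnr ftz vda ewjsc
Hunk 5: at line 6 remove [yelqk,vnr] add [xcuw] -> 10 lines: ssw simsb ejgj fao juqr cmfmd xcuw ftz vda ewjsc
Hunk 6: at line 1 remove [simsb] add [xuvg,kyav] -> 11 lines: ssw xuvg kyav ejgj fao juqr cmfmd xcuw ftz vda ewjsc
Hunk 7: at line 4 remove [juqr,cmfmd] add [qmvnf,lni,rnoh] -> 12 lines: ssw xuvg kyav ejgj fao qmvnf lni rnoh xcuw ftz vda ewjsc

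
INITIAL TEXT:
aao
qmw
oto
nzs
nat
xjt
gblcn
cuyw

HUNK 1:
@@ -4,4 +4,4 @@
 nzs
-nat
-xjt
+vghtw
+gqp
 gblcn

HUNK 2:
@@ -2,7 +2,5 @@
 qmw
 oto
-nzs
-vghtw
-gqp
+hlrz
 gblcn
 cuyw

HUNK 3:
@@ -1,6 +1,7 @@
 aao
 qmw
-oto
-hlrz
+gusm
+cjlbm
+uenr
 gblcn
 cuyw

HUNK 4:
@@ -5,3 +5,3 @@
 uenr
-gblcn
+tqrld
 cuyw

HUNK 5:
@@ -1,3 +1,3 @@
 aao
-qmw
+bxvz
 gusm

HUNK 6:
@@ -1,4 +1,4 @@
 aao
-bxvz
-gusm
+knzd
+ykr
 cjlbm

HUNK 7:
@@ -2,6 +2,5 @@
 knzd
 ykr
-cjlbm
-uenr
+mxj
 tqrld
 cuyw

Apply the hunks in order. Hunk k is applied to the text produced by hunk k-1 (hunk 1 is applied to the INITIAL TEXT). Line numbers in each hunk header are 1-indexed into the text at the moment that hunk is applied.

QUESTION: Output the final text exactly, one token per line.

Hunk 1: at line 4 remove [nat,xjt] add [vghtw,gqp] -> 8 lines: aao qmw oto nzs vghtw gqp gblcn cuyw
Hunk 2: at line 2 remove [nzs,vghtw,gqp] add [hlrz] -> 6 lines: aao qmw oto hlrz gblcn cuyw
Hunk 3: at line 1 remove [oto,hlrz] add [gusm,cjlbm,uenr] -> 7 lines: aao qmw gusm cjlbm uenr gblcn cuyw
Hunk 4: at line 5 remove [gblcn] add [tqrld] -> 7 lines: aao qmw gusm cjlbm uenr tqrld cuyw
Hunk 5: at line 1 remove [qmw] add [bxvz] -> 7 lines: aao bxvz gusm cjlbm uenr tqrld cuyw
Hunk 6: at line 1 remove [bxvz,gusm] add [knzd,ykr] -> 7 lines: aao knzd ykr cjlbm uenr tqrld cuyw
Hunk 7: at line 2 remove [cjlbm,uenr] add [mxj] -> 6 lines: aao knzd ykr mxj tqrld cuyw

Answer: aao
knzd
ykr
mxj
tqrld
cuyw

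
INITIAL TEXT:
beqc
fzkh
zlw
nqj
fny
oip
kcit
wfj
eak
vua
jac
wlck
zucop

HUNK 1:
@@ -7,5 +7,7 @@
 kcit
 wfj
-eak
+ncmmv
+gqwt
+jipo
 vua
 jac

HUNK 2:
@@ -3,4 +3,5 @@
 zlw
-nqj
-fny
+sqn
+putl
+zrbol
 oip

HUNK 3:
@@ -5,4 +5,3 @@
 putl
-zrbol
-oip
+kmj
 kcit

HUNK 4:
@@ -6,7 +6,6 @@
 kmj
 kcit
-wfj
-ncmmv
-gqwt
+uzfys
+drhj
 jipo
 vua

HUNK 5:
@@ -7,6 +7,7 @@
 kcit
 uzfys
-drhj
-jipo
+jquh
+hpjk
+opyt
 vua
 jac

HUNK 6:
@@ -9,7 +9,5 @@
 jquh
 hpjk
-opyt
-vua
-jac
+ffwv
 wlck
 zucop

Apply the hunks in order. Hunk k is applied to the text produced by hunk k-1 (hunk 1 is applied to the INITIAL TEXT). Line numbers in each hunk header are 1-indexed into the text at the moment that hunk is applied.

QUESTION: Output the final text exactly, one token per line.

Answer: beqc
fzkh
zlw
sqn
putl
kmj
kcit
uzfys
jquh
hpjk
ffwv
wlck
zucop

Derivation:
Hunk 1: at line 7 remove [eak] add [ncmmv,gqwt,jipo] -> 15 lines: beqc fzkh zlw nqj fny oip kcit wfj ncmmv gqwt jipo vua jac wlck zucop
Hunk 2: at line 3 remove [nqj,fny] add [sqn,putl,zrbol] -> 16 lines: beqc fzkh zlw sqn putl zrbol oip kcit wfj ncmmv gqwt jipo vua jac wlck zucop
Hunk 3: at line 5 remove [zrbol,oip] add [kmj] -> 15 lines: beqc fzkh zlw sqn putl kmj kcit wfj ncmmv gqwt jipo vua jac wlck zucop
Hunk 4: at line 6 remove [wfj,ncmmv,gqwt] add [uzfys,drhj] -> 14 lines: beqc fzkh zlw sqn putl kmj kcit uzfys drhj jipo vua jac wlck zucop
Hunk 5: at line 7 remove [drhj,jipo] add [jquh,hpjk,opyt] -> 15 lines: beqc fzkh zlw sqn putl kmj kcit uzfys jquh hpjk opyt vua jac wlck zucop
Hunk 6: at line 9 remove [opyt,vua,jac] add [ffwv] -> 13 lines: beqc fzkh zlw sqn putl kmj kcit uzfys jquh hpjk ffwv wlck zucop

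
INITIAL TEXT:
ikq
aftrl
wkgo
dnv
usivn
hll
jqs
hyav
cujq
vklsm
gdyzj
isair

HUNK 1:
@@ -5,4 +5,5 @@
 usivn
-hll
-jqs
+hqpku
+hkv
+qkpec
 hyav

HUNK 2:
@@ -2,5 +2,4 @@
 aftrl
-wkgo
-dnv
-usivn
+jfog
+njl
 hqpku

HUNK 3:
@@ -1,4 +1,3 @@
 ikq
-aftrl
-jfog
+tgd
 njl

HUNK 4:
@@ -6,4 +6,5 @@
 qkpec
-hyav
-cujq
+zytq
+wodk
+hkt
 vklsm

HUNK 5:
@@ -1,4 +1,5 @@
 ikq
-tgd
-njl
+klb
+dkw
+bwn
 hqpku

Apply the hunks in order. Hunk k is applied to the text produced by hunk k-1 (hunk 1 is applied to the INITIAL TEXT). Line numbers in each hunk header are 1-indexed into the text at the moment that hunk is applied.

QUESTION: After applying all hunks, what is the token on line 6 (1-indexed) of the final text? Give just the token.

Answer: hkv

Derivation:
Hunk 1: at line 5 remove [hll,jqs] add [hqpku,hkv,qkpec] -> 13 lines: ikq aftrl wkgo dnv usivn hqpku hkv qkpec hyav cujq vklsm gdyzj isair
Hunk 2: at line 2 remove [wkgo,dnv,usivn] add [jfog,njl] -> 12 lines: ikq aftrl jfog njl hqpku hkv qkpec hyav cujq vklsm gdyzj isair
Hunk 3: at line 1 remove [aftrl,jfog] add [tgd] -> 11 lines: ikq tgd njl hqpku hkv qkpec hyav cujq vklsm gdyzj isair
Hunk 4: at line 6 remove [hyav,cujq] add [zytq,wodk,hkt] -> 12 lines: ikq tgd njl hqpku hkv qkpec zytq wodk hkt vklsm gdyzj isair
Hunk 5: at line 1 remove [tgd,njl] add [klb,dkw,bwn] -> 13 lines: ikq klb dkw bwn hqpku hkv qkpec zytq wodk hkt vklsm gdyzj isair
Final line 6: hkv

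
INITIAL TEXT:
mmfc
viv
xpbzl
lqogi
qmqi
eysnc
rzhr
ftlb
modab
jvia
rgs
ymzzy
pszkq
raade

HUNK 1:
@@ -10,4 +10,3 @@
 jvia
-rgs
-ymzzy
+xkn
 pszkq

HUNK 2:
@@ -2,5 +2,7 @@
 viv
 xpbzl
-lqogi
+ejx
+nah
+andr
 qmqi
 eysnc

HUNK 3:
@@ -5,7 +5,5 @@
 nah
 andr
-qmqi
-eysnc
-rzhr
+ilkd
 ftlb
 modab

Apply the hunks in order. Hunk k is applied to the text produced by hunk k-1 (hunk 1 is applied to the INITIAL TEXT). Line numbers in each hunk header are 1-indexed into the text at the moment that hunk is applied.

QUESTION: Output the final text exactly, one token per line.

Hunk 1: at line 10 remove [rgs,ymzzy] add [xkn] -> 13 lines: mmfc viv xpbzl lqogi qmqi eysnc rzhr ftlb modab jvia xkn pszkq raade
Hunk 2: at line 2 remove [lqogi] add [ejx,nah,andr] -> 15 lines: mmfc viv xpbzl ejx nah andr qmqi eysnc rzhr ftlb modab jvia xkn pszkq raade
Hunk 3: at line 5 remove [qmqi,eysnc,rzhr] add [ilkd] -> 13 lines: mmfc viv xpbzl ejx nah andr ilkd ftlb modab jvia xkn pszkq raade

Answer: mmfc
viv
xpbzl
ejx
nah
andr
ilkd
ftlb
modab
jvia
xkn
pszkq
raade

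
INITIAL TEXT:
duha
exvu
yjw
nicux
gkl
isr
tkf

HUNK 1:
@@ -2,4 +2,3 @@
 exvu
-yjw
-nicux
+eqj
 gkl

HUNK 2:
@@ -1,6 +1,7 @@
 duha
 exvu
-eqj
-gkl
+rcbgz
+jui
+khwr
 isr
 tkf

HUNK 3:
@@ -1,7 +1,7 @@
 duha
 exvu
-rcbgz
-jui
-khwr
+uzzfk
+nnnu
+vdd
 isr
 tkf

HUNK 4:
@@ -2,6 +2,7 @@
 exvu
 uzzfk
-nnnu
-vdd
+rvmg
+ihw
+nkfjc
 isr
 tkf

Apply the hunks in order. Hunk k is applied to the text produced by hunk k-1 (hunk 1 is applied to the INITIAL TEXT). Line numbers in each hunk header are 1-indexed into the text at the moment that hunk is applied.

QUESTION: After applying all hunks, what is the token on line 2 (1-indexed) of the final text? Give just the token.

Hunk 1: at line 2 remove [yjw,nicux] add [eqj] -> 6 lines: duha exvu eqj gkl isr tkf
Hunk 2: at line 1 remove [eqj,gkl] add [rcbgz,jui,khwr] -> 7 lines: duha exvu rcbgz jui khwr isr tkf
Hunk 3: at line 1 remove [rcbgz,jui,khwr] add [uzzfk,nnnu,vdd] -> 7 lines: duha exvu uzzfk nnnu vdd isr tkf
Hunk 4: at line 2 remove [nnnu,vdd] add [rvmg,ihw,nkfjc] -> 8 lines: duha exvu uzzfk rvmg ihw nkfjc isr tkf
Final line 2: exvu

Answer: exvu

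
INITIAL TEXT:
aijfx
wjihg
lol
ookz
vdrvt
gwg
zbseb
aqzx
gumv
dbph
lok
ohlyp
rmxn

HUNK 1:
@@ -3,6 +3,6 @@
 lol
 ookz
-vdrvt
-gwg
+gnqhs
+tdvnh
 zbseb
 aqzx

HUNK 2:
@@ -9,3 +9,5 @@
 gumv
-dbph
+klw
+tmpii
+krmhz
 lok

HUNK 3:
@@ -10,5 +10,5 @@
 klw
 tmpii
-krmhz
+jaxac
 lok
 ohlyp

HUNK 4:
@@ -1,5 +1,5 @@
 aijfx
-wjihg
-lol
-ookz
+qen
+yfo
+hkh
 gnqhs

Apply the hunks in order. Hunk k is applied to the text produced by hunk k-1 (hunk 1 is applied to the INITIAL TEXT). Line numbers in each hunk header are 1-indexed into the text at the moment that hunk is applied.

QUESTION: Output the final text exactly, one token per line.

Hunk 1: at line 3 remove [vdrvt,gwg] add [gnqhs,tdvnh] -> 13 lines: aijfx wjihg lol ookz gnqhs tdvnh zbseb aqzx gumv dbph lok ohlyp rmxn
Hunk 2: at line 9 remove [dbph] add [klw,tmpii,krmhz] -> 15 lines: aijfx wjihg lol ookz gnqhs tdvnh zbseb aqzx gumv klw tmpii krmhz lok ohlyp rmxn
Hunk 3: at line 10 remove [krmhz] add [jaxac] -> 15 lines: aijfx wjihg lol ookz gnqhs tdvnh zbseb aqzx gumv klw tmpii jaxac lok ohlyp rmxn
Hunk 4: at line 1 remove [wjihg,lol,ookz] add [qen,yfo,hkh] -> 15 lines: aijfx qen yfo hkh gnqhs tdvnh zbseb aqzx gumv klw tmpii jaxac lok ohlyp rmxn

Answer: aijfx
qen
yfo
hkh
gnqhs
tdvnh
zbseb
aqzx
gumv
klw
tmpii
jaxac
lok
ohlyp
rmxn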